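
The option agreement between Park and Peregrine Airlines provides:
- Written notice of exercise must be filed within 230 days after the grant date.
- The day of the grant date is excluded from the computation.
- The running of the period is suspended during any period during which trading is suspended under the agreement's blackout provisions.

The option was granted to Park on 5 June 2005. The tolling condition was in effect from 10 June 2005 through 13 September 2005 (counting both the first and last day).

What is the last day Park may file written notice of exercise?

230 days after 5 June 2005 is January 21, 2006.
From June 10, 2005 through September 13, 2005 inclusive is 96 days; tolling adds 96 days: January 21, 2006 + 96 days = April 27, 2006.

April 27, 2006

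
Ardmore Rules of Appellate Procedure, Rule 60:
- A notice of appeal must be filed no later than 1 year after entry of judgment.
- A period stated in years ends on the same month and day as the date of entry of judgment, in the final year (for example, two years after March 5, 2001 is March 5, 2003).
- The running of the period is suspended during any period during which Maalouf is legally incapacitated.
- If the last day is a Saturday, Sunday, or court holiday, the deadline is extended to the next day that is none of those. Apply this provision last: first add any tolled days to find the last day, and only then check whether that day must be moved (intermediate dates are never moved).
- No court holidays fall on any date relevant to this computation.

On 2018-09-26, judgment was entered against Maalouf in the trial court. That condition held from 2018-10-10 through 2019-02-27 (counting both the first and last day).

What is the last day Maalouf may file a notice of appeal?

February 14, 2020

1 year after 2018-09-26 is September 26, 2019.
From October 10, 2018 through February 27, 2019 inclusive is 141 days; tolling adds 141 days: September 26, 2019 + 141 days = February 14, 2020.
February 14, 2020 is a Friday and not a court holiday, so no extension applies.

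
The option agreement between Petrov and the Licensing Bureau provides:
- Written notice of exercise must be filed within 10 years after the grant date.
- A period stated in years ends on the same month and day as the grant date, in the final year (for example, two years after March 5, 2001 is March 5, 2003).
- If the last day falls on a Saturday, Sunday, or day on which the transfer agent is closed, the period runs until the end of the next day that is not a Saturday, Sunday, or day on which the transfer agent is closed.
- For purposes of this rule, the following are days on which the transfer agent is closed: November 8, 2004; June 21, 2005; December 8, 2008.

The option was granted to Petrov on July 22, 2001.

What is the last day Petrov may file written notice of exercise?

July 22, 2011

10 years after July 22, 2001 is July 22, 2011.
July 22, 2011 is a Friday and not a day on which the transfer agent is closed, so no extension applies.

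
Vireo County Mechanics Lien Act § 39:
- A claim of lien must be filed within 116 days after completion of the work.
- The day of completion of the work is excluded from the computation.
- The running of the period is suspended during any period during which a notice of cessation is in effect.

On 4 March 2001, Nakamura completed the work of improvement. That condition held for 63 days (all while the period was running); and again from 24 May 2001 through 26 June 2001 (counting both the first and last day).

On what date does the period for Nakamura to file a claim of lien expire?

116 days after 4 March 2001 is June 28, 2001.
Tolling adds 63 days: June 28, 2001 + 63 days = August 30, 2001.
From May 24, 2001 through June 26, 2001 inclusive is 34 days; tolling adds 34 days: August 30, 2001 + 34 days = October 3, 2001.

October 3, 2001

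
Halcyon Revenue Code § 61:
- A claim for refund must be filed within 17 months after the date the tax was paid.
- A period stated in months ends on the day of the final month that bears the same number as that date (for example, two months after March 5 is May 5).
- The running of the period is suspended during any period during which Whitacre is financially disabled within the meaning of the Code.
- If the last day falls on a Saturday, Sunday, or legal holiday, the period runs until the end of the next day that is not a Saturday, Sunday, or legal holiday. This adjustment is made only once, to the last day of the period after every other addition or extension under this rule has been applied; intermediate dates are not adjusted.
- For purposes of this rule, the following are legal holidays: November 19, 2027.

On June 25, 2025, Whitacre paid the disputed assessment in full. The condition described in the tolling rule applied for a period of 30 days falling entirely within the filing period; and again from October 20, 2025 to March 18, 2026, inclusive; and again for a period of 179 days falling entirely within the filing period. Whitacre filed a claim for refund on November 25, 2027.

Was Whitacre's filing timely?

17 months after June 25, 2025 is November 25, 2026.
Tolling adds 30 days: November 25, 2026 + 30 days = December 25, 2026.
From October 20, 2025 through March 18, 2026 inclusive is 150 days; tolling adds 150 days: December 25, 2026 + 150 days = May 24, 2027.
Tolling adds 179 days: May 24, 2027 + 179 days = November 19, 2027.
November 19, 2027 is a listed holiday; November 20, 2027 is Saturday; November 21, 2027 is Sunday. The next qualifying day is November 22, 2027.
The deadline is November 22, 2027; the filing on November 25, 2027 is after that date.

No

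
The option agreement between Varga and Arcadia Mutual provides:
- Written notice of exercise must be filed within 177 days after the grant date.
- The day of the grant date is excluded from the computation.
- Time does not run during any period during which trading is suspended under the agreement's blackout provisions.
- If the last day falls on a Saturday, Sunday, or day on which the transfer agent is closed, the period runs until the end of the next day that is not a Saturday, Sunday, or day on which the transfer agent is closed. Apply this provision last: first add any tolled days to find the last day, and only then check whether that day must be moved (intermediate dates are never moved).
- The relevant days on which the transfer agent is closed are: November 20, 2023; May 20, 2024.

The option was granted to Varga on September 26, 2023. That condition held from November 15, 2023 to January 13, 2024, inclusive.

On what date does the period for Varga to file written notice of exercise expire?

177 days after September 26, 2023 is March 21, 2024.
From November 15, 2023 through January 13, 2024 inclusive is 60 days; tolling adds 60 days: March 21, 2024 + 60 days = May 20, 2024.
May 20, 2024 is a listed holiday. The next qualifying day is May 21, 2024.

May 21, 2024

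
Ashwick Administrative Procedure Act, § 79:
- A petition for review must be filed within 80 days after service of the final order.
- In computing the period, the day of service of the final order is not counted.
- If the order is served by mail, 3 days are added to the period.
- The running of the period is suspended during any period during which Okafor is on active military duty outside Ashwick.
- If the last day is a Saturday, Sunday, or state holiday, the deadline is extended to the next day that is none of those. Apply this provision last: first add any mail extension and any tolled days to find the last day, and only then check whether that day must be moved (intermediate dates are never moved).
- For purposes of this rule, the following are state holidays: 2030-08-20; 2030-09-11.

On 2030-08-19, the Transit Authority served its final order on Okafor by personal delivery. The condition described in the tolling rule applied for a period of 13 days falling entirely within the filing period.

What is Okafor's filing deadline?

80 days after 2030-08-19 is November 7, 2030.
Service was not by mail, so no mail extension applies.
Tolling adds 13 days: November 7, 2030 + 13 days = November 20, 2030.
November 20, 2030 is a Wednesday and not a state holiday, so no extension applies.

November 20, 2030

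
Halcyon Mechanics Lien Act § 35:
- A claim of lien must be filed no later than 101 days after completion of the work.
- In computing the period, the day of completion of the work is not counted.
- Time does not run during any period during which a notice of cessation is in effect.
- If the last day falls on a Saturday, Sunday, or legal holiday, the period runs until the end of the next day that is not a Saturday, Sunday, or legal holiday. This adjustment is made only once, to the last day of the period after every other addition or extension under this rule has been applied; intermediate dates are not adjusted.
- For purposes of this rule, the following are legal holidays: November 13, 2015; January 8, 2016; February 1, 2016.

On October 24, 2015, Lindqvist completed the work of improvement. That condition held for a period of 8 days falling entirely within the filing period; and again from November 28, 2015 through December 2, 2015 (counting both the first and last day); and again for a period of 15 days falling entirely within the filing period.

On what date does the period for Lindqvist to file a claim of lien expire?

101 days after October 24, 2015 is February 2, 2016.
Tolling adds 8 days: February 2, 2016 + 8 days = February 10, 2016.
From November 28, 2015 through December 2, 2015 inclusive is 5 days; tolling adds 5 days: February 10, 2016 + 5 days = February 15, 2016.
Tolling adds 15 days: February 15, 2016 + 15 days = March 1, 2016.
March 1, 2016 is a Tuesday and not a legal holiday, so no extension applies.

March 1, 2016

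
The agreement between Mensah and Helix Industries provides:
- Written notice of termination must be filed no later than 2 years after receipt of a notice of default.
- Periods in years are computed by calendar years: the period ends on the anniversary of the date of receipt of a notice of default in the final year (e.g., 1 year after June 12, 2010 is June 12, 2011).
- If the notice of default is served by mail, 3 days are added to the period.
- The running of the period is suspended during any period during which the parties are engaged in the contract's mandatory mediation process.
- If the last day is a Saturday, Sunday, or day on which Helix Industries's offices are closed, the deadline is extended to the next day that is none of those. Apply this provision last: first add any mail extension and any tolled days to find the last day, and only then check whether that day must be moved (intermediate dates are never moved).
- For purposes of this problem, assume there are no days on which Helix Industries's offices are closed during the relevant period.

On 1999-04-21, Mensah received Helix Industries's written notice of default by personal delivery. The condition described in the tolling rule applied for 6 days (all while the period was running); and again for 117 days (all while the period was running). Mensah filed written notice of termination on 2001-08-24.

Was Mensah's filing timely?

2 years after 1999-04-21 is April 21, 2001.
Service was not by mail, so no mail extension applies.
Tolling adds 6 days: April 21, 2001 + 6 days = April 27, 2001.
Tolling adds 117 days: April 27, 2001 + 117 days = August 22, 2001.
August 22, 2001 is a Wednesday and not a day on which Helix Industries's offices are closed, so no extension applies.
The deadline is August 22, 2001; the filing on August 24, 2001 is after that date.

No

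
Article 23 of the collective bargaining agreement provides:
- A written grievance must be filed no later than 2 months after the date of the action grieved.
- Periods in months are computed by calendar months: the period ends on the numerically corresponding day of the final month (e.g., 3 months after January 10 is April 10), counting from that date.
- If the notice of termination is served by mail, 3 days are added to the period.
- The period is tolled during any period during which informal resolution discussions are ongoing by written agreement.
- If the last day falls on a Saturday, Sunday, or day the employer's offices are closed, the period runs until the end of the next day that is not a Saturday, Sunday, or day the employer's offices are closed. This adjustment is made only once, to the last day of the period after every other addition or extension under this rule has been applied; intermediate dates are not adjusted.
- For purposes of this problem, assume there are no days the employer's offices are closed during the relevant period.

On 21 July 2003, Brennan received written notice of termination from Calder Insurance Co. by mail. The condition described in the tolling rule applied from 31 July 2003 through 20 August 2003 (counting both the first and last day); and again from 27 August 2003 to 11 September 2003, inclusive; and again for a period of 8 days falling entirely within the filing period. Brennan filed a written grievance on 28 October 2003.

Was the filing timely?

Yes

2 months after 21 July 2003 is September 21, 2003.
Service was by mail, adding 3 days: September 21, 2003 + 3 days = September 24, 2003.
From July 31, 2003 through August 20, 2003 inclusive is 21 days; tolling adds 21 days: September 24, 2003 + 21 days = October 15, 2003.
From August 27, 2003 through September 11, 2003 inclusive is 16 days; tolling adds 16 days: October 15, 2003 + 16 days = October 31, 2003.
Tolling adds 8 days: October 31, 2003 + 8 days = November 8, 2003.
November 8, 2003 is Saturday; November 9, 2003 is Sunday. The next qualifying day is November 10, 2003.
The deadline is November 10, 2003; the filing on October 28, 2003 is on or before that date.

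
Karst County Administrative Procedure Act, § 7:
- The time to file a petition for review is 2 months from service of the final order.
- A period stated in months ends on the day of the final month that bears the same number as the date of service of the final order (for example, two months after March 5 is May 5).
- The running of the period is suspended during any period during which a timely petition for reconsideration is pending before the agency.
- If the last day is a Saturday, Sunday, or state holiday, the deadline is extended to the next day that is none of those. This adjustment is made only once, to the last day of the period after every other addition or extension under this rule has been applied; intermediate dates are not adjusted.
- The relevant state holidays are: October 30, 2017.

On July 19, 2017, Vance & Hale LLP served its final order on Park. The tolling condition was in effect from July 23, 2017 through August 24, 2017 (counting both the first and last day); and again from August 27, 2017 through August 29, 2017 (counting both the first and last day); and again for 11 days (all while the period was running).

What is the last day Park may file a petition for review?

2 months after July 19, 2017 is September 19, 2017.
From July 23, 2017 through August 24, 2017 inclusive is 33 days; tolling adds 33 days: September 19, 2017 + 33 days = October 22, 2017.
From August 27, 2017 through August 29, 2017 inclusive is 3 days; tolling adds 3 days: October 22, 2017 + 3 days = October 25, 2017.
Tolling adds 11 days: October 25, 2017 + 11 days = November 5, 2017.
November 5, 2017 is Sunday. The next qualifying day is November 6, 2017.

November 6, 2017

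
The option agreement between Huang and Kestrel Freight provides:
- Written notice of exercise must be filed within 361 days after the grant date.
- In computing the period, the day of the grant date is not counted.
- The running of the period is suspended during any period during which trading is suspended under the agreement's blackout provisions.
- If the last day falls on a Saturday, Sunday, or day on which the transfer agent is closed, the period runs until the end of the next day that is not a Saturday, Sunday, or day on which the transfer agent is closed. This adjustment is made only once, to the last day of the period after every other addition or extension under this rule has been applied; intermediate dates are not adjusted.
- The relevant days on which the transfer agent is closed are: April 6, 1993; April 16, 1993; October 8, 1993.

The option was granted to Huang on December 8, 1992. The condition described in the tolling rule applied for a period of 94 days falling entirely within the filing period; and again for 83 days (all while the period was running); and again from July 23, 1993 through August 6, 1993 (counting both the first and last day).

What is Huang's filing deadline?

361 days after December 8, 1992 is December 4, 1993.
Tolling adds 94 days: December 4, 1993 + 94 days = March 8, 1994.
Tolling adds 83 days: March 8, 1994 + 83 days = May 30, 1994.
From July 23, 1993 through August 6, 1993 inclusive is 15 days; tolling adds 15 days: May 30, 1994 + 15 days = June 14, 1994.
June 14, 1994 is a Tuesday and not a day on which the transfer agent is closed, so no extension applies.

June 14, 1994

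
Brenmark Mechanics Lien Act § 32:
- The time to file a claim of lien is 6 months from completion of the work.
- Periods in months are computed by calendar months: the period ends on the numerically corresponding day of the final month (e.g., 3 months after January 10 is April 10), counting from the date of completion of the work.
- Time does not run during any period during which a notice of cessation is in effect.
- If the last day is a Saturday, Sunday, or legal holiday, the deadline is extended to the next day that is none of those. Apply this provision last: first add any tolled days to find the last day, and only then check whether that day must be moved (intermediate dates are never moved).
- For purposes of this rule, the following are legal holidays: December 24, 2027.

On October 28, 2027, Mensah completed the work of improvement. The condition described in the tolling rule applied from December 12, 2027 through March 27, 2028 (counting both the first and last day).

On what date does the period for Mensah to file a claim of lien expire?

August 14, 2028

6 months after October 28, 2027 is April 28, 2028.
From December 12, 2027 through March 27, 2028 inclusive is 107 days; tolling adds 107 days: April 28, 2028 + 107 days = August 13, 2028.
August 13, 2028 is Sunday. The next qualifying day is August 14, 2028.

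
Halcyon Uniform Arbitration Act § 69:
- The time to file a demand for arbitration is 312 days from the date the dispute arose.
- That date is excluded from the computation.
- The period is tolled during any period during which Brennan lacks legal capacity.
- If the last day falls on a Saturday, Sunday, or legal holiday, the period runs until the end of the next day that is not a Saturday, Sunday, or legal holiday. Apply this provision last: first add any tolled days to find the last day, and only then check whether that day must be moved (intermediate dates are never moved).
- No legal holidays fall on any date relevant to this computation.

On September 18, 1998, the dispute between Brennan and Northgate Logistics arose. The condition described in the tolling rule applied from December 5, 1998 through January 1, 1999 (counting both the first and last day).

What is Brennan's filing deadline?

August 24, 1999

312 days after September 18, 1998 is July 27, 1999.
From December 5, 1998 through January 1, 1999 inclusive is 28 days; tolling adds 28 days: July 27, 1999 + 28 days = August 24, 1999.
August 24, 1999 is a Tuesday and not a legal holiday, so no extension applies.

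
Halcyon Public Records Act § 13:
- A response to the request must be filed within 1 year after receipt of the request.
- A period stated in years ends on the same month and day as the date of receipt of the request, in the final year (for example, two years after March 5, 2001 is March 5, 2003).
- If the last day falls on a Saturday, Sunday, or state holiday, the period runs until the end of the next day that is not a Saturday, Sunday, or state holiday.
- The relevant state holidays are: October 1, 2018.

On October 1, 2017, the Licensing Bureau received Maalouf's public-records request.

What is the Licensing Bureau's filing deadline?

1 year after October 1, 2017 is October 1, 2018.
October 1, 2018 is a listed holiday. The next qualifying day is October 2, 2018.

October 2, 2018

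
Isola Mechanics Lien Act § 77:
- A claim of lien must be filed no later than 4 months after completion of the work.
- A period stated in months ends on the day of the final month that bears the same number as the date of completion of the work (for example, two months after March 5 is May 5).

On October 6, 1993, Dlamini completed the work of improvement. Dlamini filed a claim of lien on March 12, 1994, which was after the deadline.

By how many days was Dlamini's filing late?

34 days

4 months after October 6, 1993 is February 6, 1994.
The deadline is February 6, 1994; from February 6, 1994 to March 12, 1994 is 34 days.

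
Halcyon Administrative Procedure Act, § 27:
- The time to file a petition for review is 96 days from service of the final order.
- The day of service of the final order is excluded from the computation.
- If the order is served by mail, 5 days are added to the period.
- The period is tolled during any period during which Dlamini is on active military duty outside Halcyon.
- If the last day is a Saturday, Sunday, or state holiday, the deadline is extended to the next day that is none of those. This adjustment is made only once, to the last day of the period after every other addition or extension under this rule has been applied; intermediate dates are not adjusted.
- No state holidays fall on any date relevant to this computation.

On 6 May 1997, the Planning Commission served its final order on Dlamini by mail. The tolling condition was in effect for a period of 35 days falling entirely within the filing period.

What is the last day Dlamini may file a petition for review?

96 days after 6 May 1997 is August 10, 1997.
Service was by mail, adding 5 days: August 10, 1997 + 5 days = August 15, 1997.
Tolling adds 35 days: August 15, 1997 + 35 days = September 19, 1997.
September 19, 1997 is a Friday and not a state holiday, so no extension applies.

September 19, 1997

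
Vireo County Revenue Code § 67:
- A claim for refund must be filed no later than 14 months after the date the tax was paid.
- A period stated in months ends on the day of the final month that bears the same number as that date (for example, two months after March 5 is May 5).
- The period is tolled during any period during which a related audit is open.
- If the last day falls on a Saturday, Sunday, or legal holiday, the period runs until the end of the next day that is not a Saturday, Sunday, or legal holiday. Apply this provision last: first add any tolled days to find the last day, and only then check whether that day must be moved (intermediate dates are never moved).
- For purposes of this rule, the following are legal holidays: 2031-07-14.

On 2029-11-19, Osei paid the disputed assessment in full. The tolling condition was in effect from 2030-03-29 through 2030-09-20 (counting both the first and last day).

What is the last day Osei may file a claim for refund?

14 months after 2029-11-19 is January 19, 2031.
From March 29, 2030 through September 20, 2030 inclusive is 176 days; tolling adds 176 days: January 19, 2031 + 176 days = July 14, 2031.
July 14, 2031 is a listed holiday. The next qualifying day is July 15, 2031.

July 15, 2031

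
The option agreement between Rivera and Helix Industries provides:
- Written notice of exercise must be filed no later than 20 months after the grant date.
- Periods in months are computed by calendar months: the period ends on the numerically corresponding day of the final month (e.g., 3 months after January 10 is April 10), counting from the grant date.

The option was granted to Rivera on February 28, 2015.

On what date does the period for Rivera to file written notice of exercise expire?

October 28, 2016

20 months after February 28, 2015 is October 28, 2016.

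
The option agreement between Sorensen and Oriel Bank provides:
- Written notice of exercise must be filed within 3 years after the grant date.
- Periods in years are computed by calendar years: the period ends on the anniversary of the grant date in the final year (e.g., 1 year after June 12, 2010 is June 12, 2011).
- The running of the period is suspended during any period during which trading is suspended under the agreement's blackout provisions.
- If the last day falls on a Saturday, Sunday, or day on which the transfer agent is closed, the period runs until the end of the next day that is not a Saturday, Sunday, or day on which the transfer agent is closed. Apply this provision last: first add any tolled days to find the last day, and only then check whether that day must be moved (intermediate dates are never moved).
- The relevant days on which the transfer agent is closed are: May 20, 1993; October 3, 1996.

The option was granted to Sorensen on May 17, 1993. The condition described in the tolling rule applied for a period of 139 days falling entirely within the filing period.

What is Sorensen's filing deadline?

October 4, 1996

3 years after May 17, 1993 is May 17, 1996.
Tolling adds 139 days: May 17, 1996 + 139 days = October 3, 1996.
October 3, 1996 is a listed holiday. The next qualifying day is October 4, 1996.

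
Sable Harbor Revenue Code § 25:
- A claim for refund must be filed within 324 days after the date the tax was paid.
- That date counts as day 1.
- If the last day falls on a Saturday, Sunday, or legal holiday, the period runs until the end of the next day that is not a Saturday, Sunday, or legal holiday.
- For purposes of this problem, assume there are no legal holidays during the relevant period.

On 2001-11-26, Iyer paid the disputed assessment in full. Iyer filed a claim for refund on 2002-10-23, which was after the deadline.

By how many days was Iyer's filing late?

8 days

Counting 2001-11-26 as day 1, day 324 is October 15, 2002.
October 15, 2002 is a Tuesday and not a legal holiday, so no extension applies.
The deadline is October 15, 2002; from October 15, 2002 to October 23, 2002 is 8 days.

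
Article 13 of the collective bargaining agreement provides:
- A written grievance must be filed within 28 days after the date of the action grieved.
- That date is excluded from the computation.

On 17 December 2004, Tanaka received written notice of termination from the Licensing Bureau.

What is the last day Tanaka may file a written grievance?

January 14, 2005

28 days after 17 December 2004 is January 14, 2005.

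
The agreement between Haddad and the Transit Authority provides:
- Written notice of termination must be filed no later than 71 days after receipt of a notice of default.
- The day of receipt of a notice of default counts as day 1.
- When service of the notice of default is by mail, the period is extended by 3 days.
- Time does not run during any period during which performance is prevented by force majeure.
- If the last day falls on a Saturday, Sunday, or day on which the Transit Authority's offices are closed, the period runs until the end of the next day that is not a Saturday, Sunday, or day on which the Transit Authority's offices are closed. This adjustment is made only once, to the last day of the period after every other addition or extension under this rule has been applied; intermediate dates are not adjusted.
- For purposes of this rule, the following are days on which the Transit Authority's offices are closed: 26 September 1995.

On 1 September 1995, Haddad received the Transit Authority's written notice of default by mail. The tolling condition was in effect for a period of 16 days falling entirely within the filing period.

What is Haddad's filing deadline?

November 29, 1995

Counting 1 September 1995 as day 1, day 71 is November 10, 1995.
Service was by mail, adding 3 days: November 10, 1995 + 3 days = November 13, 1995.
Tolling adds 16 days: November 13, 1995 + 16 days = November 29, 1995.
November 29, 1995 is a Wednesday and not a day on which the Transit Authority's offices are closed, so no extension applies.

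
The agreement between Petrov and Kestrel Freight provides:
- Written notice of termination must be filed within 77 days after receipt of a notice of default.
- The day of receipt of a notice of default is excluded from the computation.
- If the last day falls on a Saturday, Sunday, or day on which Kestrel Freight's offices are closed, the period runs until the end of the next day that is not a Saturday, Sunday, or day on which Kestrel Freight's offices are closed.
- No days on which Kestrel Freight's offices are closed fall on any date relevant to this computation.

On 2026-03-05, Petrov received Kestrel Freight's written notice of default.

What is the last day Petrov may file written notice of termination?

May 21, 2026

77 days after 2026-03-05 is May 21, 2026.
May 21, 2026 is a Thursday and not a day on which Kestrel Freight's offices are closed, so no extension applies.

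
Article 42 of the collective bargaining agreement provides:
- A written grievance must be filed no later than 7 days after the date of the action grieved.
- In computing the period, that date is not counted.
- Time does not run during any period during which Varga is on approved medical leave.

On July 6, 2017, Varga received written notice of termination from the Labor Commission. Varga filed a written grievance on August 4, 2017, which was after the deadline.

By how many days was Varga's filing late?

7 days after July 6, 2017 is July 13, 2017.
The deadline is July 13, 2017; from July 13, 2017 to August 4, 2017 is 22 days.

22 days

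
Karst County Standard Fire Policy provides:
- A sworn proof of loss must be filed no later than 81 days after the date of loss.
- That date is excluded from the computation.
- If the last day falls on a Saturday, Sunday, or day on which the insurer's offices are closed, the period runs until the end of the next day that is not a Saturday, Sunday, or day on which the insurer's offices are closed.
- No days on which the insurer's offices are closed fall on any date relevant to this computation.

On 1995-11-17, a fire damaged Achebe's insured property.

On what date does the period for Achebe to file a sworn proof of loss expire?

February 6, 1996

81 days after 1995-11-17 is February 6, 1996.
February 6, 1996 is a Tuesday and not a day on which the insurer's offices are closed, so no extension applies.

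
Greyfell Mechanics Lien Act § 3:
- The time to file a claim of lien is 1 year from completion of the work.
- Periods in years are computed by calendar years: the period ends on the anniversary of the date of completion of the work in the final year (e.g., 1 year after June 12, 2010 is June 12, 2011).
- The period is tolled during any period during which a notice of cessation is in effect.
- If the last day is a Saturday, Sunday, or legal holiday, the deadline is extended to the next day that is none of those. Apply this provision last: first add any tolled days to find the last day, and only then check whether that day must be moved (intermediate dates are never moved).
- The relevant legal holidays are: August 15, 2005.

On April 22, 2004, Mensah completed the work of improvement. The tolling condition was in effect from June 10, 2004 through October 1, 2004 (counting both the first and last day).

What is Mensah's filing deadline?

1 year after April 22, 2004 is April 22, 2005.
From June 10, 2004 through October 1, 2004 inclusive is 114 days; tolling adds 114 days: April 22, 2005 + 114 days = August 14, 2005.
August 14, 2005 is Sunday; August 15, 2005 is a listed holiday. The next qualifying day is August 16, 2005.

August 16, 2005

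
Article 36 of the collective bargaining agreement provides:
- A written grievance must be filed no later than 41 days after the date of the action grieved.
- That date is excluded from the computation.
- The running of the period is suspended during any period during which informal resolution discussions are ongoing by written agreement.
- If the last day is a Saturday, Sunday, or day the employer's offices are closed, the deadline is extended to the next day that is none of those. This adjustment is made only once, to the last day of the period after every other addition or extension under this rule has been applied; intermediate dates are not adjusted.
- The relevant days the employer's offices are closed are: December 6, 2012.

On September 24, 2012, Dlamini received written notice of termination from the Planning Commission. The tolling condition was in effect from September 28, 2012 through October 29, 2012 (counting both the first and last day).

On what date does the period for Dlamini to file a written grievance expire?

41 days after September 24, 2012 is November 4, 2012.
From September 28, 2012 through October 29, 2012 inclusive is 32 days; tolling adds 32 days: November 4, 2012 + 32 days = December 6, 2012.
December 6, 2012 is a listed holiday. The next qualifying day is December 7, 2012.

December 7, 2012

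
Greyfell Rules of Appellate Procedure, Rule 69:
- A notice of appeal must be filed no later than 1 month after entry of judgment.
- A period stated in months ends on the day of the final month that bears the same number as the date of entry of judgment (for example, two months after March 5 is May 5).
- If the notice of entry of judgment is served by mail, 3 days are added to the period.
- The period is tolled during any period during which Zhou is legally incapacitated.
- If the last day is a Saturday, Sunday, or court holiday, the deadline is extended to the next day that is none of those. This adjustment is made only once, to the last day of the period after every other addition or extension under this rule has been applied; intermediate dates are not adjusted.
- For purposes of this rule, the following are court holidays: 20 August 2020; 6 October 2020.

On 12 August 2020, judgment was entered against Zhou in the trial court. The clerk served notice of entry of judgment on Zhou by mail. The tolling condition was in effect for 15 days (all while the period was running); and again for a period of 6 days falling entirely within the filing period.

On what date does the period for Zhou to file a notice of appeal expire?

October 7, 2020

1 month after 12 August 2020 is September 12, 2020.
Service was by mail, adding 3 days: September 12, 2020 + 3 days = September 15, 2020.
Tolling adds 15 days: September 15, 2020 + 15 days = September 30, 2020.
Tolling adds 6 days: September 30, 2020 + 6 days = October 6, 2020.
October 6, 2020 is a listed holiday. The next qualifying day is October 7, 2020.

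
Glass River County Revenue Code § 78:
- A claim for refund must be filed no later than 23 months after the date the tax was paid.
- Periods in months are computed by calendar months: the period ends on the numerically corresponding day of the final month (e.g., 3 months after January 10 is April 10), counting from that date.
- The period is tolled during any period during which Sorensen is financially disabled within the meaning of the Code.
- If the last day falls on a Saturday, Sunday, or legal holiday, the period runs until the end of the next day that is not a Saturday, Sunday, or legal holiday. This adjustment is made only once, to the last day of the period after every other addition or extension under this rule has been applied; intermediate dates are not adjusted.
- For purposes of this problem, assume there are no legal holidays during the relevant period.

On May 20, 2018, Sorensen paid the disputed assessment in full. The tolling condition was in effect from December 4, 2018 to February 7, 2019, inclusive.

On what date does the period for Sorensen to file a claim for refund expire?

23 months after May 20, 2018 is April 20, 2020.
From December 4, 2018 through February 7, 2019 inclusive is 66 days; tolling adds 66 days: April 20, 2020 + 66 days = June 25, 2020.
June 25, 2020 is a Thursday and not a legal holiday, so no extension applies.

June 25, 2020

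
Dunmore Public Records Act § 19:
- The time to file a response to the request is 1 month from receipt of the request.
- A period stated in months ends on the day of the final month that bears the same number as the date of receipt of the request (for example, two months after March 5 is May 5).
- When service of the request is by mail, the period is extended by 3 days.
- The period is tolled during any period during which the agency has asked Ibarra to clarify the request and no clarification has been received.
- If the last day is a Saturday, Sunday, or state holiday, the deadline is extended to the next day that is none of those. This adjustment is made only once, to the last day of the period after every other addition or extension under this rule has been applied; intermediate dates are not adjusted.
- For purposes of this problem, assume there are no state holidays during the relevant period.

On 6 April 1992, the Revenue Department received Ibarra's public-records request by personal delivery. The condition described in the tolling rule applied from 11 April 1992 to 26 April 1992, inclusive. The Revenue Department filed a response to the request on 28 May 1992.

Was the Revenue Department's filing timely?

1 month after 6 April 1992 is May 6, 1992.
Service was not by mail, so no mail extension applies.
From April 11, 1992 through April 26, 1992 inclusive is 16 days; tolling adds 16 days: May 6, 1992 + 16 days = May 22, 1992.
May 22, 1992 is a Friday and not a state holiday, so no extension applies.
The deadline is May 22, 1992; the filing on May 28, 1992 is after that date.

No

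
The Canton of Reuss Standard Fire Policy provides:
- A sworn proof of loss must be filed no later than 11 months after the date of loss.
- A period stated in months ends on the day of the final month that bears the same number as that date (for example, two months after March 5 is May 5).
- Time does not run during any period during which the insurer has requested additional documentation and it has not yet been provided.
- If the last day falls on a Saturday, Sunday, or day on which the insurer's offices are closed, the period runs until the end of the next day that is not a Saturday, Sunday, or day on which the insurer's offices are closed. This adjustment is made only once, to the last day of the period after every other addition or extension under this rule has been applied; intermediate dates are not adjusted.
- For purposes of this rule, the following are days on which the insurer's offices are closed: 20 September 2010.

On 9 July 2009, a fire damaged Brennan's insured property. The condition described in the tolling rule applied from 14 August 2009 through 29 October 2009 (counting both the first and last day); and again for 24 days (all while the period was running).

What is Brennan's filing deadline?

September 21, 2010

11 months after 9 July 2009 is June 9, 2010.
From August 14, 2009 through October 29, 2009 inclusive is 77 days; tolling adds 77 days: June 9, 2010 + 77 days = August 25, 2010.
Tolling adds 24 days: August 25, 2010 + 24 days = September 18, 2010.
September 18, 2010 is Saturday; September 19, 2010 is Sunday; September 20, 2010 is a listed holiday. The next qualifying day is September 21, 2010.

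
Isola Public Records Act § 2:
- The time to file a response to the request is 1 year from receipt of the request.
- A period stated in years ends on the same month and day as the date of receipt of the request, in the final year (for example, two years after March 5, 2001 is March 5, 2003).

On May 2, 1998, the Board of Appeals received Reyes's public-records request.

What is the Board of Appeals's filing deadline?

May 2, 1999

1 year after May 2, 1998 is May 2, 1999.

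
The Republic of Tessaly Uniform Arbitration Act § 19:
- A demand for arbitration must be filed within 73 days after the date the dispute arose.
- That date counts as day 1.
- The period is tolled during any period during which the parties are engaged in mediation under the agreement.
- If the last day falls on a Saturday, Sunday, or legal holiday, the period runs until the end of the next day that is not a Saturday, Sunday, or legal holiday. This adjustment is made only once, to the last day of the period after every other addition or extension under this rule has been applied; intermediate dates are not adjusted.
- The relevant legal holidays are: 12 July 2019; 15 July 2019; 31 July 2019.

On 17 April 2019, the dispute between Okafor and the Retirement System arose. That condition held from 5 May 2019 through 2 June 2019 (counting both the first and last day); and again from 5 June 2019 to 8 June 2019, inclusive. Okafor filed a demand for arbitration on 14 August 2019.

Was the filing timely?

Counting 17 April 2019 as day 1, day 73 is June 28, 2019.
From May 5, 2019 through June 2, 2019 inclusive is 29 days; tolling adds 29 days: June 28, 2019 + 29 days = July 27, 2019.
From June 5, 2019 through June 8, 2019 inclusive is 4 days; tolling adds 4 days: July 27, 2019 + 4 days = July 31, 2019.
July 31, 2019 is a listed holiday. The next qualifying day is August 1, 2019.
The deadline is August 1, 2019; the filing on August 14, 2019 is after that date.

No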